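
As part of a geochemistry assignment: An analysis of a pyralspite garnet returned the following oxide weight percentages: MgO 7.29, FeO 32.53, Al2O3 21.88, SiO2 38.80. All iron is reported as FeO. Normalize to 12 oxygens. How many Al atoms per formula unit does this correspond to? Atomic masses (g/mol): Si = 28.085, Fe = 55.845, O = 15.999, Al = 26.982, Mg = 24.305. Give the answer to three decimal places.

2.005 Al apfu

MgO: 7.29/40.304 = 0.18088 mol → 0.18088 mol Mg, 0.18088 mol O.
FeO: 32.53/71.844 = 0.45279 mol → 0.45279 mol Fe, 0.45279 mol O.
Al2O3: 21.88/101.961 = 0.21459 mol → 0.42918 mol Al, 0.64377 mol O.
SiO2: 38.80/60.083 = 0.64577 mol → 0.64577 mol Si, 1.29154 mol O.
Total oxygen = 2.56898 mol. Normalization factor = 12/2.56898 = 4.67111.
Al per 12 O = 0.42918 × 4.67111 = 2.005.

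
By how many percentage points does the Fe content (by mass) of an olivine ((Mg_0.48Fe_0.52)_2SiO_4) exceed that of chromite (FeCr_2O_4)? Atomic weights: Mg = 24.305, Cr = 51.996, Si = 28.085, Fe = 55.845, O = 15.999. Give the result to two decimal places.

M((Mg_0.48Fe_0.52)_2SiO_4) = 173.493 g/mol, so wt% Fe = 58.079/173.493 × 100 = 33.48%.
M(FeCr_2O_4) = 223.833 g/mol, so wt% Fe = 55.845/223.833 × 100 = 24.95%.
33.48 − 24.95 = 8.53 pp.

8.53 percentage points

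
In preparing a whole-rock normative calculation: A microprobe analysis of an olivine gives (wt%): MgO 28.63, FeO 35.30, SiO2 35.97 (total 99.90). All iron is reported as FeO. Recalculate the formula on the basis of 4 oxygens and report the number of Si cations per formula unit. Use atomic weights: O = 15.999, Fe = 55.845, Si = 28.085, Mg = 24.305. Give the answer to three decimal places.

MgO: 28.63/40.304 = 0.71035 mol → 0.71035 mol Mg, 0.71035 mol O.
FeO: 35.30/71.844 = 0.49134 mol → 0.49134 mol Fe, 0.49134 mol O.
SiO2: 35.97/60.083 = 0.59867 mol → 0.59867 mol Si, 1.19734 mol O.
Total oxygen = 2.39903 mol. Normalization factor = 4/2.39903 = 1.66734.
Si per 4 O = 0.59867 × 1.66734 = 0.998.

0.998 Si apfu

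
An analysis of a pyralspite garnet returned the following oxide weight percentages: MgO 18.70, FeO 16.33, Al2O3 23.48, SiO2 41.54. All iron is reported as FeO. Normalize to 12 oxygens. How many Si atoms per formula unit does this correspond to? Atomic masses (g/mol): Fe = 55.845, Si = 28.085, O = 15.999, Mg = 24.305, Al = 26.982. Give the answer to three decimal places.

18.70 wt% MgO ÷ 40.304 g/mol = 0.46397 mol, giving 0.46397 Mg and 0.46397 O.
16.33 wt% FeO ÷ 71.844 g/mol = 0.22730 mol, giving 0.22730 Fe and 0.22730 O.
23.48 wt% Al2O3 ÷ 101.961 g/mol = 0.23028 mol, giving 0.46056 Al and 0.69084 O.
41.54 wt% SiO2 ÷ 60.083 g/mol = 0.69138 mol, giving 0.69138 Si and 1.38276 O.
Oxygen sums to 2.76487; scaling by 12/2.76487 = 4.34017 puts the formula on 12 O.
Si: 0.69138 × 4.34017 = 3.001 atoms per formula unit.

3.001 Si apfu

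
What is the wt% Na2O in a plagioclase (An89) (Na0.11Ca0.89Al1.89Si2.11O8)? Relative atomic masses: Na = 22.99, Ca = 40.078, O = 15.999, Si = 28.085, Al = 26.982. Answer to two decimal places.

Molar mass of Na0.11Ca0.89Al1.89Si2.11O8 = 0.11*22.99 + 0.89*40.078 + 1.89*26.982 + 2.11*28.085 + 8*15.999 = 276.446 g/mol.
Each formula unit contains 0.11 Na, equivalent to 0.11/2 = 0.0550 mol Na2O.
M(Na2O) = 2×22.99 + 1×15.999 = 61.979 g/mol.
Mass of Na2O per formula unit = 0.0550 × 61.979 = 3.409 g.
Na2O wt% = 3.409 / 276.446 × 100 = 1.23%.

1.23 wt%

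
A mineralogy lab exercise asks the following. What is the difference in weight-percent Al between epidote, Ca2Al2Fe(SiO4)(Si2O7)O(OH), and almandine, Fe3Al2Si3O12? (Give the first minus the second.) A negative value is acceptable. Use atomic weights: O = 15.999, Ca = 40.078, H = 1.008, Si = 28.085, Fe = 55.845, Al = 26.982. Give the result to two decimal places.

0.33 percentage points

Al in Ca2Al2Fe(SiO4)(Si2O7)O(OH): molar mass 483.215 g/mol; 2×26.982 = 53.964 g → 11.17 wt%.
Al in Fe3Al2Si3O12: molar mass 497.742 g/mol; 2×26.982 = 53.964 g → 10.84 wt%.
Difference = 11.17 − 10.84 = 0.33 percentage points.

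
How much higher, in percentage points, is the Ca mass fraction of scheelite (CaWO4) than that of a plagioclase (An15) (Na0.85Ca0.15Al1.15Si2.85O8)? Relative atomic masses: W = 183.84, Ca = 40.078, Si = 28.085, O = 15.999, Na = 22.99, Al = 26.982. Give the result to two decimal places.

First mineral: 40.078 g Ca in 287.914 g formula = 13.92 wt% Ca.
Second mineral: 6.012 g Ca in 264.617 g formula = 2.27 wt% Ca.
13.92% − 2.27% gives a difference of 11.65 percentage points.

11.65 percentage points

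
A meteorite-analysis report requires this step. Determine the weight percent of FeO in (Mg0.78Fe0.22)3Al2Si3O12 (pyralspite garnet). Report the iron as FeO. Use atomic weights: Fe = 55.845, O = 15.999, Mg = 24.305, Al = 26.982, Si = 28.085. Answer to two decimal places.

M((Mg0.78Fe0.22)3Al2Si3O12) = 423.938 g/mol; M(FeO) = 71.844 g/mol.
Moles FeO per formula unit = 0.66 Fe ÷ 1 = 0.6600.
FeO fraction = (0.6600 × 71.844) / 423.938 = 47.417/423.938 = 0.1118.

11.18 wt%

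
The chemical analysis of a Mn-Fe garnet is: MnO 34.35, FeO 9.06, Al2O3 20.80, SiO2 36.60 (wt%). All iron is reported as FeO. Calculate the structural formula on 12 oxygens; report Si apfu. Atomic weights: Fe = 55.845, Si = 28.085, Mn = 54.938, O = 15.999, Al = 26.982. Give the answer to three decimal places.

34.35 wt% MnO ÷ 70.937 g/mol = 0.48423 mol, giving 0.48423 Mn and 0.48423 O.
9.06 wt% FeO ÷ 71.844 g/mol = 0.12611 mol, giving 0.12611 Fe and 0.12611 O.
20.80 wt% Al2O3 ÷ 101.961 g/mol = 0.20400 mol, giving 0.40800 Al and 0.61200 O.
36.60 wt% SiO2 ÷ 60.083 g/mol = 0.60916 mol, giving 0.60916 Si and 1.21832 O.
Oxygen sums to 2.44066; scaling by 12/2.44066 = 4.91670 puts the formula on 12 O.
Si: 0.60916 × 4.91670 = 2.995 atoms per formula unit.

2.995 Si apfu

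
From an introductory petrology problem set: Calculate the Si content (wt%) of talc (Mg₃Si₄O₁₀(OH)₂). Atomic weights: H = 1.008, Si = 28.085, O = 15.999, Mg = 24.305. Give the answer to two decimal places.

29.62 wt%

M(Mg₃Si₄O₁₀(OH)₂) = 379.259 g/mol.
Si contributes 4 × 28.085 = 112.340 g per mole.
112.340/379.259 = 0.2962 → 29.62%.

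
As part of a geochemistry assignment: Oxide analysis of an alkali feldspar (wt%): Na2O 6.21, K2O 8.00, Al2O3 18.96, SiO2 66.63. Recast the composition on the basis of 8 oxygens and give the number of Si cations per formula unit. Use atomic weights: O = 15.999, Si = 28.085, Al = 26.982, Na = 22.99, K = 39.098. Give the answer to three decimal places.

Na2O (M=61.979): mol = 0.10020; Na = 0.20040, O = 0.10020.
K2O (M=94.195): mol = 0.08493; K = 0.16986, O = 0.08493.
Al2O3 (M=101.961): mol = 0.18595; Al = 0.37190, O = 0.55785.
SiO2 (M=60.083): mol = 1.10897; Si = 1.10897, O = 2.21794.
ΣO = 2.96092; factor = 8/ΣO = 2.70186.
Si apfu = 1.10897 × 2.70186 = 2.996.

2.996 Si apfu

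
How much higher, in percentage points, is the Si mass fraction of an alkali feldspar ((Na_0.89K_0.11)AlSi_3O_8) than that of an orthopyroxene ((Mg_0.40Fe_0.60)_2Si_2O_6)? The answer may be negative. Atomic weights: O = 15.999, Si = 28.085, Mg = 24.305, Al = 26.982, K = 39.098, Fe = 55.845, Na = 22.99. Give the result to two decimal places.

8.38 percentage points

First mineral: 84.255 g Si in 263.991 g formula = 31.92 wt% Si.
Second mineral: 56.170 g Si in 238.622 g formula = 23.54 wt% Si.
31.92% − 23.54% gives a difference of 8.38 percentage points.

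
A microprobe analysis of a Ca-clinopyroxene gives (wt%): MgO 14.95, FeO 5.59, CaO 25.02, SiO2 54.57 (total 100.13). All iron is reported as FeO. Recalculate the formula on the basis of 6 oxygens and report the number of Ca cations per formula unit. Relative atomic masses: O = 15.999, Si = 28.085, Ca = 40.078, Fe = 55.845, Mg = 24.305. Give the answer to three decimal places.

0.987 Ca apfu

MgO: 14.95/40.304 = 0.37093 mol → 0.37093 mol Mg, 0.37093 mol O.
FeO: 5.59/71.844 = 0.07781 mol → 0.07781 mol Fe, 0.07781 mol O.
CaO: 25.02/56.077 = 0.44617 mol → 0.44617 mol Ca, 0.44617 mol O.
SiO2: 54.57/60.083 = 0.90824 mol → 0.90824 mol Si, 1.81648 mol O.
Total oxygen = 2.71139 mol. Normalization factor = 6/2.71139 = 2.21289.
Ca per 6 O = 0.44617 × 2.21289 = 0.987.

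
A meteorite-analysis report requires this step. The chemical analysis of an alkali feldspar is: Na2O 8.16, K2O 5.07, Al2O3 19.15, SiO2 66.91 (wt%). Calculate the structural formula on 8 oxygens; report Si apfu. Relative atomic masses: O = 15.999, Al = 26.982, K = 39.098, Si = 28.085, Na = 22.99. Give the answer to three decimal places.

2.993 Si apfu

Na2O (M=61.979): mol = 0.13166; Na = 0.26332, O = 0.13166.
K2O (M=94.195): mol = 0.05382; K = 0.10764, O = 0.05382.
Al2O3 (M=101.961): mol = 0.18782; Al = 0.37564, O = 0.56346.
SiO2 (M=60.083): mol = 1.11363; Si = 1.11363, O = 2.22726.
ΣO = 2.97620; factor = 8/ΣO = 2.68799.
Si apfu = 1.11363 × 2.68799 = 2.993.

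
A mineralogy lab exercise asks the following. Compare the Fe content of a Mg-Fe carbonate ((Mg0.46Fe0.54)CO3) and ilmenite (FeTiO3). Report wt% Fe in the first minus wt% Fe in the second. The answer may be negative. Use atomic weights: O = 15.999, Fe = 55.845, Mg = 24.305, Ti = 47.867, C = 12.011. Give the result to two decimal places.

-7.05 percentage points

First mineral: 30.156 g Fe in 101.345 g formula = 29.76 wt% Fe.
Second mineral: 55.845 g Fe in 151.709 g formula = 36.81 wt% Fe.
29.76% − 36.81% gives a difference of -7.05 percentage points.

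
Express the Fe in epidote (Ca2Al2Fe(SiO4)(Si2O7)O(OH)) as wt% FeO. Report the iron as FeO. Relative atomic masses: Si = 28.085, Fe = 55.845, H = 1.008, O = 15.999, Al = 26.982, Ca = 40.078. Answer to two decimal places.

14.87 wt%

M(Ca2Al2Fe(SiO4)(Si2O7)O(OH)) = 483.215 g/mol; M(FeO) = 71.844 g/mol.
Moles FeO per formula unit = 1 Fe ÷ 1 = 1.0000.
FeO fraction = (1.0000 × 71.844) / 483.215 = 71.844/483.215 = 0.1487.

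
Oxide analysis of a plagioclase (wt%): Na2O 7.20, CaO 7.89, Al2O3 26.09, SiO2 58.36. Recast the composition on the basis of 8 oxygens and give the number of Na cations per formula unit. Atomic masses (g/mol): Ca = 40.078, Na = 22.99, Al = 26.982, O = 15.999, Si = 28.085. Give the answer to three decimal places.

Na2O (M=61.979): mol = 0.11617; Na = 0.23234, O = 0.11617.
CaO (M=56.077): mol = 0.14070; Ca = 0.14070, O = 0.14070.
Al2O3 (M=101.961): mol = 0.25588; Al = 0.51176, O = 0.76764.
SiO2 (M=60.083): mol = 0.97132; Si = 0.97132, O = 1.94264.
ΣO = 2.96715; factor = 8/ΣO = 2.69619.
Na apfu = 0.23234 × 2.69619 = 0.626.

0.626 Na apfu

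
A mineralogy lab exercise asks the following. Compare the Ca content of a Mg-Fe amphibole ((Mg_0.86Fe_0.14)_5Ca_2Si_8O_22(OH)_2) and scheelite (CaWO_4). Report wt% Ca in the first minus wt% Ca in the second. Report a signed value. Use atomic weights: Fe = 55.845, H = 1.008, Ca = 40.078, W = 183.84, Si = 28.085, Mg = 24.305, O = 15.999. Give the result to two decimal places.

-4.31 percentage points

Ca in (Mg_0.86Fe_0.14)_5Ca_2Si_8O_22(OH)_2: molar mass 834.431 g/mol; 2×40.078 = 80.156 g → 9.61 wt%.
Ca in CaWO_4: molar mass 287.914 g/mol; 1×40.078 = 40.078 g → 13.92 wt%.
Difference = 9.61 − 13.92 = -4.31 percentage points.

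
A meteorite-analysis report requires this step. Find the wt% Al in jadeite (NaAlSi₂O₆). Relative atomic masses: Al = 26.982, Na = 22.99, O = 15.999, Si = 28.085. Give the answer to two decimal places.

13.35 wt%

Molar mass of NaAlSi₂O₆: 1×22.99 + 1×26.982 + 2×28.085 + 6×15.999 = 202.136 g/mol.
Mass of Al per formula unit: 1 × 26.982 = 26.982 g.
Weight fraction Al = 26.982 / 202.136 = 0.1335.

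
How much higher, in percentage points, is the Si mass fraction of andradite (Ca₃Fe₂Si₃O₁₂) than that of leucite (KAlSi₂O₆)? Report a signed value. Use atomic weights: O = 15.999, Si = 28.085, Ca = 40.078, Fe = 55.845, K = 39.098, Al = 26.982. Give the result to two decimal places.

First mineral: 84.255 g Si in 508.167 g formula = 16.58 wt% Si.
Second mineral: 56.170 g Si in 218.244 g formula = 25.74 wt% Si.
16.58% − 25.74% gives a difference of -9.16 percentage points.

-9.16 percentage points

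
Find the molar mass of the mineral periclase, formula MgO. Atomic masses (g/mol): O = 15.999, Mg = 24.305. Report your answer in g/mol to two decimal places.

Mg: 1 × 24.305 = 24.3050
O: 1 × 15.999 = 15.9990
Summing the contributions gives the formula mass.

40.30 g/mol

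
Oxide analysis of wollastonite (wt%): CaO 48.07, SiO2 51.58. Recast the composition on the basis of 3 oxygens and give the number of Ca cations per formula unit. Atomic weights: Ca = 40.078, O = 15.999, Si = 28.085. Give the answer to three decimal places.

48.07 wt% CaO ÷ 56.077 g/mol = 0.85721 mol, giving 0.85721 Ca and 0.85721 O.
51.58 wt% SiO2 ÷ 60.083 g/mol = 0.85848 mol, giving 0.85848 Si and 1.71696 O.
Oxygen sums to 2.57417; scaling by 3/2.57417 = 1.16542 puts the formula on 3 O.
Ca: 0.85721 × 1.16542 = 0.999 atoms per formula unit.

0.999 Ca apfu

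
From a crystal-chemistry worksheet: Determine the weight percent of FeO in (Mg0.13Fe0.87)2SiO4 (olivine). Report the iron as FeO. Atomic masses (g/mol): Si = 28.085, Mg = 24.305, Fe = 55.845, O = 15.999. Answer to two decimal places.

Formula mass = 195.571 g/mol.
1.74 Fe → 1.7400 mol FeO per formula unit; M(FeO) = 71.844, so FeO mass = 125.009 g.
125.009/195.571 × 100 = 63.92 wt%.

63.92 wt%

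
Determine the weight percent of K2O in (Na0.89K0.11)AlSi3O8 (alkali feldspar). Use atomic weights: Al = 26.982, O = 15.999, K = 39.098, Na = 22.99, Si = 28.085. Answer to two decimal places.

1.96 wt%

Molar mass of (Na0.89K0.11)AlSi3O8 = 0.89×22.99 + 0.11×39.098 + 1×26.982 + 3×28.085 + 8×15.999 = 263.991 g/mol.
Each formula unit contains 0.11 K, equivalent to 0.11/2 = 0.0550 mol K2O.
M(K2O) = 2×39.098 + 1×15.999 = 94.195 g/mol.
Mass of K2O per formula unit = 0.0550 × 94.195 = 5.181 g.
K2O wt% = 5.181 / 263.991 × 100 = 1.96%.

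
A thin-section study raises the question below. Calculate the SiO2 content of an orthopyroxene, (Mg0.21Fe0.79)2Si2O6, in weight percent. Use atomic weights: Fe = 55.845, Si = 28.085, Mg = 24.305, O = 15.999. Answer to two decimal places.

47.95 wt%

M((Mg0.21Fe0.79)2Si2O6) = 250.607 g/mol; M(SiO2) = 60.083 g/mol.
Moles SiO2 per formula unit = 2 Si ÷ 1 = 2.0000.
SiO2 fraction = (2.0000 × 60.083) / 250.607 = 120.166/250.607 = 0.4795.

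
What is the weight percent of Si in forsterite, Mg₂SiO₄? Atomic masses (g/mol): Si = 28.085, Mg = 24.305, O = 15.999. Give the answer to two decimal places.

19.96 weight percent

Formula mass = 2·24.305 + 1·28.085 + 4·15.999 = 140.691 g/mol, of which 28.085 g is Si.
So Si makes up 28.085/140.691 = 0.1996 of the mass, i.e. 19.96%.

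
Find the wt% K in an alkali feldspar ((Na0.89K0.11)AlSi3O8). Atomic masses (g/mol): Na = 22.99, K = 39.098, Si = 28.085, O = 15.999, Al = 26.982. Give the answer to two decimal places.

1.63 wt%

Molar mass of (Na0.89K0.11)AlSi3O8: 0.89*22.99 + 0.11*39.098 + 1*26.982 + 3*28.085 + 8*15.999 = 263.991 g/mol.
Mass of K per formula unit: 0.11 × 39.098 = 4.301 g.
Weight fraction K = 4.301 / 263.991 = 0.0163.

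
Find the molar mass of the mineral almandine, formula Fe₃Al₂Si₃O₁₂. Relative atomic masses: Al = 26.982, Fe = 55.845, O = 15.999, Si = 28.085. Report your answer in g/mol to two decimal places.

497.74 g/mol

M = 3×55.845 + 2×26.982 + 3×28.085 + 12×15.999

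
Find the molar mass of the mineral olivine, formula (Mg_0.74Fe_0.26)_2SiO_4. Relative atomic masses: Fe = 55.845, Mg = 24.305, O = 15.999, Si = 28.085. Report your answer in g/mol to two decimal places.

157.09 g/mol

The formula mass is the sum 1.48×24.305 + 0.52×55.845 + 1×28.085 + 4×15.999.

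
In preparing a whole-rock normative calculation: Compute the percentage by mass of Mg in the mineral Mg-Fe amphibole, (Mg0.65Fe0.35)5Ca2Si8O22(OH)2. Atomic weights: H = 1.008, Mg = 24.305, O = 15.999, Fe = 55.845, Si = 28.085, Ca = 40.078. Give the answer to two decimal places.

9.11 wt%

Molar mass of (Mg0.65Fe0.35)5Ca2Si8O22(OH)2: 3.25*24.305 + 1.75*55.845 + 2*40.078 + 8*28.085 + 24*15.999 + 2*1.008 = 867.548 g/mol.
Mass of Mg per formula unit: 3.25 × 24.305 = 78.991 g.
Weight fraction Mg = 78.991 / 867.548 = 0.0911.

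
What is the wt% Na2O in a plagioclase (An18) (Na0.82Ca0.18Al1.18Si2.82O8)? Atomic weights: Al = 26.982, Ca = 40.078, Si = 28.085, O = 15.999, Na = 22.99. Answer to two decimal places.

Formula mass = 265.096 g/mol.
0.82 Na → 0.4100 mol Na2O per formula unit; M(Na2O) = 61.979, so Na2O mass = 25.411 g.
25.411/265.096 × 100 = 9.59 wt%.

9.59 wt%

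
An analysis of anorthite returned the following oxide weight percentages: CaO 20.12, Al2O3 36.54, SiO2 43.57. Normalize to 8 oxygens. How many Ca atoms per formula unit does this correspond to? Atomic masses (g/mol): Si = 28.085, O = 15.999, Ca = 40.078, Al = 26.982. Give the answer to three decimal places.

CaO (M=56.077): mol = 0.35879; Ca = 0.35879, O = 0.35879.
Al2O3 (M=101.961): mol = 0.35837; Al = 0.71674, O = 1.07511.
SiO2 (M=60.083): mol = 0.72516; Si = 0.72516, O = 1.45032.
ΣO = 2.88422; factor = 8/ΣO = 2.77371.
Ca apfu = 0.35879 × 2.77371 = 0.995.

0.995 Ca apfu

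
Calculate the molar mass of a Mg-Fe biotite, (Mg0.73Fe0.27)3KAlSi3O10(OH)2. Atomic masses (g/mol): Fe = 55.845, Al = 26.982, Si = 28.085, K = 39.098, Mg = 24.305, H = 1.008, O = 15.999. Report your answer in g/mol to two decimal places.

442.80 g/mol

M = 2.19×24.305 + 0.81×55.845 + 1×39.098 + 1×26.982 + 3×28.085 + 12×15.999 + 2×1.008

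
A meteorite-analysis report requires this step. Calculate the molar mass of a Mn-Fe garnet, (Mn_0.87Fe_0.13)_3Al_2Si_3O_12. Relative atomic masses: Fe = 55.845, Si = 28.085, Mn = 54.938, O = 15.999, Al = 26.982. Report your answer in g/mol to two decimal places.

495.37 g/mol

The formula mass is the sum 2.61(54.938) + 0.39(55.845) + 2(26.982) + 3(28.085) + 12(15.999).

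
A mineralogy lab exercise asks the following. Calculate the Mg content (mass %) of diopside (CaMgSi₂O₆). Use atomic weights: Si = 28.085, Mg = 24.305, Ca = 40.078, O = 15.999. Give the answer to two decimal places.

Formula mass = 1·40.078 + 1·24.305 + 2·28.085 + 6·15.999 = 216.547 g/mol, of which 24.305 g is Mg.
So Mg makes up 24.305/216.547 = 0.1122 of the mass, i.e. 11.22%.

11.22 mass %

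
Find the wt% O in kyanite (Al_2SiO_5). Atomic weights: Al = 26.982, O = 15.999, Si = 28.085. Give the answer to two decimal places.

49.37 wt%

Formula mass = 2*26.982 + 1*28.085 + 5*15.999 = 162.044 g/mol, of which 79.995 g is O.
So O makes up 79.995/162.044 = 0.4937 of the mass, i.e. 49.37%.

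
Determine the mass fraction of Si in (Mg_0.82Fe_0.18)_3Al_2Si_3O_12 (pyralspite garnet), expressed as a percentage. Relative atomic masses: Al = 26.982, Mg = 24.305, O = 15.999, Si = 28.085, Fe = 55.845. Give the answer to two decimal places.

Molar mass of (Mg_0.82Fe_0.18)_3Al_2Si_3O_12: 2.46*24.305 + 0.54*55.845 + 2*26.982 + 3*28.085 + 12*15.999 = 420.154 g/mol.
Mass of Si per formula unit: 3 × 28.085 = 84.255 g.
Weight fraction Si = 84.255 / 420.154 = 0.2005.

20.05 weight percent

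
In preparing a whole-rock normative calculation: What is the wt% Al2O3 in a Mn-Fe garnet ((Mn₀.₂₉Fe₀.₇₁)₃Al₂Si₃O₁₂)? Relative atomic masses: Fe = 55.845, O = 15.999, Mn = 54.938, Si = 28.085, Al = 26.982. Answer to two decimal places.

M((Mn₀.₂₉Fe₀.₇₁)₃Al₂Si₃O₁₂) = 496.953 g/mol; M(Al2O3) = 101.961 g/mol.
Moles Al2O3 per formula unit = 2 Al ÷ 2 = 1.0000.
Al2O3 fraction = (1.0000 × 101.961) / 496.953 = 101.961/496.953 = 0.2052.

20.52 wt%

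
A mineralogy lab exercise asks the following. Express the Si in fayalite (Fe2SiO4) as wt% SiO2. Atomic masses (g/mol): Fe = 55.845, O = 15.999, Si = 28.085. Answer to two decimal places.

M(Fe2SiO4) = 203.771 g/mol; M(SiO2) = 60.083 g/mol.
Moles SiO2 per formula unit = 1 Si ÷ 1 = 1.0000.
SiO2 fraction = (1.0000 × 60.083) / 203.771 = 60.083/203.771 = 0.2949.

29.49 wt%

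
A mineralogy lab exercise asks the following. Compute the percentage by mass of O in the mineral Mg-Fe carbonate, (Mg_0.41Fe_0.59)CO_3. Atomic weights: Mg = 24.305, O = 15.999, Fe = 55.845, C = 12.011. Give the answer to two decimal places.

46.63 weight percent

M((Mg_0.41Fe_0.59)CO_3) = 102.922 g/mol.
O contributes 3 × 15.999 = 47.997 g per mole.
47.997/102.922 = 0.4663 → 46.63%.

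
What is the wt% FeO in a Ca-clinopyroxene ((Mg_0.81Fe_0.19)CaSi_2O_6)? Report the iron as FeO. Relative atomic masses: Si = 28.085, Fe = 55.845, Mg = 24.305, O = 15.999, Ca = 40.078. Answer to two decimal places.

Molar mass of (Mg_0.81Fe_0.19)CaSi_2O_6 = 0.81·24.305 + 0.19·55.845 + 1·40.078 + 2·28.085 + 6·15.999 = 222.540 g/mol.
Each formula unit contains 0.19 Fe, equivalent to 0.19/1 = 0.1900 mol FeO.
M(FeO) = 1×55.845 + 1×15.999 = 71.844 g/mol.
Mass of FeO per formula unit = 0.1900 × 71.844 = 13.650 g.
FeO wt% = 13.650 / 222.540 × 100 = 6.13%.

6.13 wt%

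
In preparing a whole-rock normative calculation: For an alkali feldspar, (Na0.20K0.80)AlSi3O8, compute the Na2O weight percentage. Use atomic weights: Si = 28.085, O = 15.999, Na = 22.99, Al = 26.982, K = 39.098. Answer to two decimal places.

Formula mass = 275.105 g/mol.
0.20 Na → 0.1000 mol Na2O per formula unit; M(Na2O) = 61.979, so Na2O mass = 6.198 g.
6.198/275.105 × 100 = 2.25 wt%.

2.25 wt%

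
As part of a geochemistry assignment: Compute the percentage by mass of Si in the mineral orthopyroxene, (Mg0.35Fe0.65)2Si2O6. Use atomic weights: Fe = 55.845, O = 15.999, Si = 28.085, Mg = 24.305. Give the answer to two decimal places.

23.23 weight percent

Formula mass = 0.70*24.305 + 1.30*55.845 + 2*28.085 + 6*15.999 = 241.776 g/mol, of which 56.170 g is Si.
So Si makes up 56.170/241.776 = 0.2323 of the mass, i.e. 23.23%.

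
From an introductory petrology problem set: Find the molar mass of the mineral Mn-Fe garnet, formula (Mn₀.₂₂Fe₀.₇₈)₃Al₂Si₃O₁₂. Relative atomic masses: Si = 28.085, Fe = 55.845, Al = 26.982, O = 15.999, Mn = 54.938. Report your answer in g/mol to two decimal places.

497.14 g/mol

Mn: 0.66 × 54.938 = 36.2591
Fe: 2.34 × 55.845 = 130.6773
Al: 2 × 26.982 = 53.9640
Si: 3 × 28.085 = 84.2550
O: 12 × 15.999 = 191.9880
Summing the contributions gives the formula mass.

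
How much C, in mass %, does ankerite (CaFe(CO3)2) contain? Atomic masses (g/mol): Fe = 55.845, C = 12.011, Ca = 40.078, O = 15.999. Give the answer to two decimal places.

11.12 mass %

Molar mass of CaFe(CO3)2: 1*40.078 + 1*55.845 + 2*12.011 + 6*15.999 = 215.939 g/mol.
Mass of C per formula unit: 2 × 12.011 = 24.022 g.
Weight fraction C = 24.022 / 215.939 = 0.1112.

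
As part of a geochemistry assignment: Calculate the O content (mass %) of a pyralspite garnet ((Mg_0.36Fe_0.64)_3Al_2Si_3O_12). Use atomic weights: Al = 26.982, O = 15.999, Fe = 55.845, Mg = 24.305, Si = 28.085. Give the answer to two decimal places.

Molar mass of (Mg_0.36Fe_0.64)_3Al_2Si_3O_12: 1.08*24.305 + 1.92*55.845 + 2*26.982 + 3*28.085 + 12*15.999 = 463.679 g/mol.
Mass of O per formula unit: 12 × 15.999 = 191.988 g.
Weight fraction O = 191.988 / 463.679 = 0.4141.

41.41 mass %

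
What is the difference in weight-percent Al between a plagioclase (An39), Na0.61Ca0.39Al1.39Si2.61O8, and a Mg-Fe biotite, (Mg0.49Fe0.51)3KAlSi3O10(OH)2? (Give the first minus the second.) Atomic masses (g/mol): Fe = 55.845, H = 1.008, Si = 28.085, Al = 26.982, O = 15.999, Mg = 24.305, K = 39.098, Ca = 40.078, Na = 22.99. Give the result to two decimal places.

First mineral: 37.505 g Al in 268.453 g formula = 13.97 wt% Al.
Second mineral: 26.982 g Al in 465.510 g formula = 5.80 wt% Al.
13.97% − 5.80% gives a difference of 8.17 percentage points.

8.17 percentage points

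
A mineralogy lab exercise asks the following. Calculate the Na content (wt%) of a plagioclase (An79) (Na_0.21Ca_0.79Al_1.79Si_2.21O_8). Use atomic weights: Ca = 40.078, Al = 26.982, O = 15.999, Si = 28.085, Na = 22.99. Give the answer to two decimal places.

1.76 wt%

Molar mass of Na_0.21Ca_0.79Al_1.79Si_2.21O_8: 0.21×22.99 + 0.79×40.078 + 1.79×26.982 + 2.21×28.085 + 8×15.999 = 274.847 g/mol.
Mass of Na per formula unit: 0.21 × 22.99 = 4.828 g.
Weight fraction Na = 4.828 / 274.847 = 0.0176.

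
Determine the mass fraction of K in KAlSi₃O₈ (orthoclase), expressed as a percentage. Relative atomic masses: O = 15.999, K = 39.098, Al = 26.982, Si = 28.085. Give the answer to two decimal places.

Formula mass = 1*39.098 + 1*26.982 + 3*28.085 + 8*15.999 = 278.327 g/mol, of which 39.098 g is K.
So K makes up 39.098/278.327 = 0.1405 of the mass, i.e. 14.05%.

14.05 wt%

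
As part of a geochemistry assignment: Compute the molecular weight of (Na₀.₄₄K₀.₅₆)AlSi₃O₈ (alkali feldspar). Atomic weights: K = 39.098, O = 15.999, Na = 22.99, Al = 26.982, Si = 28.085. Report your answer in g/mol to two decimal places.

The formula mass is the sum 0.44·22.99 + 0.56·39.098 + 1·26.982 + 3·28.085 + 8·15.999.

271.24 g/mol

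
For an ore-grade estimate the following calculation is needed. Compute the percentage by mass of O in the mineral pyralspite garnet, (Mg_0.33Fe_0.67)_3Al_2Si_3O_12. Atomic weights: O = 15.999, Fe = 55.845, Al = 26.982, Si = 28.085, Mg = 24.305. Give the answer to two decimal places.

Formula mass = 0.99*24.305 + 2.01*55.845 + 2*26.982 + 3*28.085 + 12*15.999 = 466.517 g/mol, of which 191.988 g is O.
So O makes up 191.988/466.517 = 0.4115 of the mass, i.e. 41.15%.

41.15 weight percent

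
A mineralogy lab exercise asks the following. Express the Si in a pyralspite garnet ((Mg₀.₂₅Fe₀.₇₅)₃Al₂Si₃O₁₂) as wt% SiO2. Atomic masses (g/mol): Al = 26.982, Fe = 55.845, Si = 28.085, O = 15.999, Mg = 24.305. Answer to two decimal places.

M((Mg₀.₂₅Fe₀.₇₅)₃Al₂Si₃O₁₂) = 474.087 g/mol; M(SiO2) = 60.083 g/mol.
Moles SiO2 per formula unit = 3 Si ÷ 1 = 3.0000.
SiO2 fraction = (3.0000 × 60.083) / 474.087 = 180.249/474.087 = 0.3802.

38.02 wt%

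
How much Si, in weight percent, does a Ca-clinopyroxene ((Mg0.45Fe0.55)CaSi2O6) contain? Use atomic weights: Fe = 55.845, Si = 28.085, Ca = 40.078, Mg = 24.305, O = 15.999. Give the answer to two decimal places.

24.02 weight percent

M((Mg0.45Fe0.55)CaSi2O6) = 233.894 g/mol.
Si contributes 2 × 28.085 = 56.170 g per mole.
56.170/233.894 = 0.2402 → 24.02%.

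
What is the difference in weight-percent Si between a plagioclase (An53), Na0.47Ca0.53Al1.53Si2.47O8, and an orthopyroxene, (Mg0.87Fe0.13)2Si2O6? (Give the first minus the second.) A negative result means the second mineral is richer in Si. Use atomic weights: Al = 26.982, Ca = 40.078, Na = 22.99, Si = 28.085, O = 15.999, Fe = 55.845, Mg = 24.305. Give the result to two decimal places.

-1.25 percentage points

First mineral: 69.370 g Si in 270.691 g formula = 25.63 wt% Si.
Second mineral: 56.170 g Si in 208.974 g formula = 26.88 wt% Si.
25.63% − 26.88% gives a difference of -1.25 percentage points.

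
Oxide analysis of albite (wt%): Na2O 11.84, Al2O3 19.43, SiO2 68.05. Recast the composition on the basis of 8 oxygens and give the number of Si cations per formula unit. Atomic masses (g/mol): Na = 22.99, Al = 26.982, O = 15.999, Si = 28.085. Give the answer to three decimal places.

2.992 Si apfu

11.84 wt% Na2O ÷ 61.979 g/mol = 0.19103 mol, giving 0.38206 Na and 0.19103 O.
19.43 wt% Al2O3 ÷ 101.961 g/mol = 0.19056 mol, giving 0.38112 Al and 0.57168 O.
68.05 wt% SiO2 ÷ 60.083 g/mol = 1.13260 mol, giving 1.13260 Si and 2.26520 O.
Oxygen sums to 3.02791; scaling by 8/3.02791 = 2.64209 puts the formula on 8 O.
Si: 1.13260 × 2.64209 = 2.992 atoms per formula unit.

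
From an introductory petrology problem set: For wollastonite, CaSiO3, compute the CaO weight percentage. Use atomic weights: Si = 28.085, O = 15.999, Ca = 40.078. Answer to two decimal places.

Formula mass = 116.160 g/mol.
1 Ca → 1.0000 mol CaO per formula unit; M(CaO) = 56.077, so CaO mass = 56.077 g.
56.077/116.160 × 100 = 48.28 wt%.

48.28 wt%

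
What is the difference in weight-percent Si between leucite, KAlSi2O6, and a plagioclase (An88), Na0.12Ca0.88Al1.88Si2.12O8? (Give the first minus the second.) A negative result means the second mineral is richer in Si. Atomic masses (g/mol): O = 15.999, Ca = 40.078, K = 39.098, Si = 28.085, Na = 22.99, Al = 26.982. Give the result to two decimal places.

First mineral: 56.170 g Si in 218.244 g formula = 25.74 wt% Si.
Second mineral: 59.540 g Si in 276.286 g formula = 21.55 wt% Si.
25.74% − 21.55% gives a difference of 4.19 percentage points.

4.19 percentage points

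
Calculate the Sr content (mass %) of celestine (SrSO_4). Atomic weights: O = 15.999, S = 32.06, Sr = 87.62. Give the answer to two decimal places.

Molar mass of SrSO_4: 1·87.62 + 1·32.06 + 4·15.999 = 183.676 g/mol.
Mass of Sr per formula unit: 1 × 87.62 = 87.620 g.
Weight fraction Sr = 87.620 / 183.676 = 0.4770.

47.70 mass %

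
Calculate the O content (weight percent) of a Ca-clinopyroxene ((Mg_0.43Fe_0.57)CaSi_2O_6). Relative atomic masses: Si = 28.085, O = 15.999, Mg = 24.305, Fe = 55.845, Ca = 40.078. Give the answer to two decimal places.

40.93 weight percent

Molar mass of (Mg_0.43Fe_0.57)CaSi_2O_6: 0.43*24.305 + 0.57*55.845 + 1*40.078 + 2*28.085 + 6*15.999 = 234.525 g/mol.
Mass of O per formula unit: 6 × 15.999 = 95.994 g.
Weight fraction O = 95.994 / 234.525 = 0.4093.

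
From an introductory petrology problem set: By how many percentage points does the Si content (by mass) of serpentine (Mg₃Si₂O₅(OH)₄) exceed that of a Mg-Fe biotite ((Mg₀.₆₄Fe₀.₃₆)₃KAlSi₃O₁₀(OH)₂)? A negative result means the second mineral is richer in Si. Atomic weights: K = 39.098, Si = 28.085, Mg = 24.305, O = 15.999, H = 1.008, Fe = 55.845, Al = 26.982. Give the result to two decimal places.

1.60 percentage points

M(Mg₃Si₂O₅(OH)₄) = 277.108 g/mol, so wt% Si = 56.170/277.108 × 100 = 20.27%.
M((Mg₀.₆₄Fe₀.₃₆)₃KAlSi₃O₁₀(OH)₂) = 451.317 g/mol, so wt% Si = 84.255/451.317 × 100 = 18.67%.
20.27 − 18.67 = 1.60 pp.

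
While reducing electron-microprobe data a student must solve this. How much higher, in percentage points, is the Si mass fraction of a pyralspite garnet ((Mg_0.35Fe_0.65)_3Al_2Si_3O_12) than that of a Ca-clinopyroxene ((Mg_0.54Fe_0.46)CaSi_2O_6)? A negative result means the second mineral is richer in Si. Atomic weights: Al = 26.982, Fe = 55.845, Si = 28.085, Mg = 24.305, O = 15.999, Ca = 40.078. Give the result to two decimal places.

-6.18 percentage points

First mineral: 84.255 g Si in 464.625 g formula = 18.13 wt% Si.
Second mineral: 56.170 g Si in 231.055 g formula = 24.31 wt% Si.
18.13% − 24.31% gives a difference of -6.18 percentage points.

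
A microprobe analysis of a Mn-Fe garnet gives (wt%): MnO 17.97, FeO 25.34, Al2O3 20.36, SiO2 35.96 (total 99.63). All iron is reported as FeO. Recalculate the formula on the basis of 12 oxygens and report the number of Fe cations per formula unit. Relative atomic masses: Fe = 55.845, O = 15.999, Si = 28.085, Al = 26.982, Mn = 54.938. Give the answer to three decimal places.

1.762 Fe apfu

MnO: 17.97/70.937 = 0.25332 mol → 0.25332 mol Mn, 0.25332 mol O.
FeO: 25.34/71.844 = 0.35271 mol → 0.35271 mol Fe, 0.35271 mol O.
Al2O3: 20.36/101.961 = 0.19968 mol → 0.39936 mol Al, 0.59904 mol O.
SiO2: 35.96/60.083 = 0.59851 mol → 0.59851 mol Si, 1.19702 mol O.
Total oxygen = 2.40209 mol. Normalization factor = 12/2.40209 = 4.99565.
Fe per 12 O = 0.35271 × 4.99565 = 1.762.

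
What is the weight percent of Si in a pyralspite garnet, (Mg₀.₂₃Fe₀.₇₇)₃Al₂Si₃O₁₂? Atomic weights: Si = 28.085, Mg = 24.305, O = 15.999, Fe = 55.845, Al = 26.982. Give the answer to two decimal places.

17.70 weight percent

M((Mg₀.₂₃Fe₀.₇₇)₃Al₂Si₃O₁₂) = 475.979 g/mol.
Si contributes 3 × 28.085 = 84.255 g per mole.
84.255/475.979 = 0.1770 → 17.70%.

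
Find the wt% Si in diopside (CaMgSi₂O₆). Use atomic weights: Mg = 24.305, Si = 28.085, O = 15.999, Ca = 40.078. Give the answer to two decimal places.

25.94 weight percent

M(CaMgSi₂O₆) = 216.547 g/mol.
Si contributes 2 × 28.085 = 56.170 g per mole.
56.170/216.547 = 0.2594 → 25.94%.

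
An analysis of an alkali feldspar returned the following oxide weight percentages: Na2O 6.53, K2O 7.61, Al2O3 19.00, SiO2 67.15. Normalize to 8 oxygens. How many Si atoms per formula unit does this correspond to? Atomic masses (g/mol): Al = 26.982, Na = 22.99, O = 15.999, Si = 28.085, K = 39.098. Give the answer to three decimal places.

3.000 Si apfu

Na2O (M=61.979): mol = 0.10536; Na = 0.21072, O = 0.10536.
K2O (M=94.195): mol = 0.08079; K = 0.16158, O = 0.08079.
Al2O3 (M=101.961): mol = 0.18635; Al = 0.37270, O = 0.55905.
SiO2 (M=60.083): mol = 1.11762; Si = 1.11762, O = 2.23524.
ΣO = 2.98044; factor = 8/ΣO = 2.68417.
Si apfu = 1.11762 × 2.68417 = 3.000.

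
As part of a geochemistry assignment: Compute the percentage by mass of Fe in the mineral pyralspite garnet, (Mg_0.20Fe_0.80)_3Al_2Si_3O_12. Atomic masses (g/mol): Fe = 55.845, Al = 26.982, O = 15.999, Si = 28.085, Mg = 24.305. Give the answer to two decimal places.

M((Mg_0.20Fe_0.80)_3Al_2Si_3O_12) = 478.818 g/mol.
Fe contributes 2.40 × 55.845 = 134.028 g per mole.
134.028/478.818 = 0.2799 → 27.99%.

27.99 mass %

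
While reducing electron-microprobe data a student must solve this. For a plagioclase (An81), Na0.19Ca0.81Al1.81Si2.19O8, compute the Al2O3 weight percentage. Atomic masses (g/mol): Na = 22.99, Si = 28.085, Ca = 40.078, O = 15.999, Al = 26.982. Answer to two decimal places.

33.53 wt%

Molar mass of Na0.19Ca0.81Al1.81Si2.19O8 = 0.19*22.99 + 0.81*40.078 + 1.81*26.982 + 2.19*28.085 + 8*15.999 = 275.167 g/mol.
Each formula unit contains 1.81 Al, equivalent to 1.81/2 = 0.9050 mol Al2O3.
M(Al2O3) = 2×26.982 + 3×15.999 = 101.961 g/mol.
Mass of Al2O3 per formula unit = 0.9050 × 101.961 = 92.275 g.
Al2O3 wt% = 92.275 / 275.167 × 100 = 33.53%.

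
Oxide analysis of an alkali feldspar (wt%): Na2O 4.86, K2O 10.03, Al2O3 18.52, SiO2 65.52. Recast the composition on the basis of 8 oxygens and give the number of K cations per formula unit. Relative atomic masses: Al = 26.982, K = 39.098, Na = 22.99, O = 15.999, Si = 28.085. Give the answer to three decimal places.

0.585 K apfu

Na2O (M=61.979): mol = 0.07841; Na = 0.15682, O = 0.07841.
K2O (M=94.195): mol = 0.10648; K = 0.21296, O = 0.10648.
Al2O3 (M=101.961): mol = 0.18164; Al = 0.36328, O = 0.54492.
SiO2 (M=60.083): mol = 1.09049; Si = 1.09049, O = 2.18098.
ΣO = 2.91079; factor = 8/ΣO = 2.74839.
K apfu = 0.21296 × 2.74839 = 0.585.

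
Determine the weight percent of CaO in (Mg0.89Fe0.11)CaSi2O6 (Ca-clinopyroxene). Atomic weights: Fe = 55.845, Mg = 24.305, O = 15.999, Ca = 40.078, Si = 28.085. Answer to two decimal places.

25.49 wt%

Formula mass = 220.016 g/mol.
1 Ca → 1.0000 mol CaO per formula unit; M(CaO) = 56.077, so CaO mass = 56.077 g.
56.077/220.016 × 100 = 25.49 wt%.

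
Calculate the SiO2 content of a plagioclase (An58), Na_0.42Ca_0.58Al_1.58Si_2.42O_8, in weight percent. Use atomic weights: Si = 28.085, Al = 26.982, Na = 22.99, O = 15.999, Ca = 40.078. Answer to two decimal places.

Formula mass = 271.490 g/mol.
2.42 Si → 2.4200 mol SiO2 per formula unit; M(SiO2) = 60.083, so SiO2 mass = 145.401 g.
145.401/271.490 × 100 = 53.56 wt%.

53.56 wt%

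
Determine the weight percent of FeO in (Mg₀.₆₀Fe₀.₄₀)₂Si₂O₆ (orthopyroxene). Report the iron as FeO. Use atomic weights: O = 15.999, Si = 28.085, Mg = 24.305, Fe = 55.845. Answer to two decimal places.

Molar mass of (Mg₀.₆₀Fe₀.₄₀)₂Si₂O₆ = 1.20·24.305 + 0.80·55.845 + 2·28.085 + 6·15.999 = 226.006 g/mol.
Each formula unit contains 0.80 Fe, equivalent to 0.80/1 = 0.8000 mol FeO.
M(FeO) = 1×55.845 + 1×15.999 = 71.844 g/mol.
Mass of FeO per formula unit = 0.8000 × 71.844 = 57.475 g.
FeO wt% = 57.475 / 226.006 × 100 = 25.43%.

25.43 wt%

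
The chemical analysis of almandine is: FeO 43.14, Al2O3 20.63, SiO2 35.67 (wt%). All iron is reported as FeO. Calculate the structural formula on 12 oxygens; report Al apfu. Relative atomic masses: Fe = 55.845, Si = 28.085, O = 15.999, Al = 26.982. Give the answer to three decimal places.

2.028 Al apfu

FeO (M=71.844): mol = 0.60047; Fe = 0.60047, O = 0.60047.
Al2O3 (M=101.961): mol = 0.20233; Al = 0.40466, O = 0.60699.
SiO2 (M=60.083): mol = 0.59368; Si = 0.59368, O = 1.18736.
ΣO = 2.39482; factor = 12/ΣO = 5.01082.
Al apfu = 0.40466 × 5.01082 = 2.028.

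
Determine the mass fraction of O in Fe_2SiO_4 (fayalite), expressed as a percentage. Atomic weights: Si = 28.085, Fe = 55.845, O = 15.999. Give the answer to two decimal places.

M(Fe_2SiO_4) = 203.771 g/mol.
O contributes 4 × 15.999 = 63.996 g per mole.
63.996/203.771 = 0.3141 → 31.41%.

31.41 mass %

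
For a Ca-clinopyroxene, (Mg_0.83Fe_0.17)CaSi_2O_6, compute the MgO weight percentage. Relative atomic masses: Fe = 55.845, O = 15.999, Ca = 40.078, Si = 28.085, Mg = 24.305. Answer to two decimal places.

Molar mass of (Mg_0.83Fe_0.17)CaSi_2O_6 = 0.83×24.305 + 0.17×55.845 + 1×40.078 + 2×28.085 + 6×15.999 = 221.909 g/mol.
Each formula unit contains 0.83 Mg, equivalent to 0.83/1 = 0.8300 mol MgO.
M(MgO) = 1×24.305 + 1×15.999 = 40.304 g/mol.
Mass of MgO per formula unit = 0.8300 × 40.304 = 33.452 g.
MgO wt% = 33.452 / 221.909 × 100 = 15.07%.

15.07 wt%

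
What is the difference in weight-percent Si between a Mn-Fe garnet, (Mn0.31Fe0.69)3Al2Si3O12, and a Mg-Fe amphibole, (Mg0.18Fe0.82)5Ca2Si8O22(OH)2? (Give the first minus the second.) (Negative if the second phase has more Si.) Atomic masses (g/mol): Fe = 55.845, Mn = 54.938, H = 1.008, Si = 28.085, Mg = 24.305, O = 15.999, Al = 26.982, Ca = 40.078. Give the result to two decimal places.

-6.90 percentage points

Si in (Mn0.31Fe0.69)3Al2Si3O12: molar mass 496.898 g/mol; 3×28.085 = 84.255 g → 16.96 wt%.
Si in (Mg0.18Fe0.82)5Ca2Si8O22(OH)2: molar mass 941.667 g/mol; 8×28.085 = 224.680 g → 23.86 wt%.
Difference = 16.96 − 23.86 = -6.90 percentage points.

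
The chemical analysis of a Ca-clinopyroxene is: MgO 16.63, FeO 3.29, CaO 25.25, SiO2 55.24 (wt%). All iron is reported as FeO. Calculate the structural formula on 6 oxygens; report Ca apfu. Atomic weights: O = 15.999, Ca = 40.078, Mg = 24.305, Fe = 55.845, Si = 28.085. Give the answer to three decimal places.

0.983 Ca apfu

MgO: 16.63/40.304 = 0.41261 mol → 0.41261 mol Mg, 0.41261 mol O.
FeO: 3.29/71.844 = 0.04579 mol → 0.04579 mol Fe, 0.04579 mol O.
CaO: 25.25/56.077 = 0.45027 mol → 0.45027 mol Ca, 0.45027 mol O.
SiO2: 55.24/60.083 = 0.91939 mol → 0.91939 mol Si, 1.83878 mol O.
Total oxygen = 2.74745 mol. Normalization factor = 6/2.74745 = 2.18384.
Ca per 6 O = 0.45027 × 2.18384 = 0.983.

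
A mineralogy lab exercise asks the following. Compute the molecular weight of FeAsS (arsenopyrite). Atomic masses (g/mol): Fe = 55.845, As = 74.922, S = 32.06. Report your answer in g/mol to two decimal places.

162.83 g/mol

Fe: 1 × 55.845 = 55.8450
As: 1 × 74.922 = 74.9220
S: 1 × 32.06 = 32.0600
Summing the contributions gives the formula mass.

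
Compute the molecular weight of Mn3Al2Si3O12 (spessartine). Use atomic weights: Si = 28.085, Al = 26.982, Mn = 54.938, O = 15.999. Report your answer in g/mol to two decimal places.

495.02 g/mol

Mn: 3 × 54.938 = 164.8140
Al: 2 × 26.982 = 53.9640
Si: 3 × 28.085 = 84.2550
O: 12 × 15.999 = 191.9880
Summing the contributions gives the formula mass.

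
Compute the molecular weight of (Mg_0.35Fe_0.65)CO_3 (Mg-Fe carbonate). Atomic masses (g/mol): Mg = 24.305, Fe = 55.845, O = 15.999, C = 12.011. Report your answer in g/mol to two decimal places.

104.81 g/mol

The formula mass is the sum 0.35×24.305 + 0.65×55.845 + 1×12.011 + 3×15.999.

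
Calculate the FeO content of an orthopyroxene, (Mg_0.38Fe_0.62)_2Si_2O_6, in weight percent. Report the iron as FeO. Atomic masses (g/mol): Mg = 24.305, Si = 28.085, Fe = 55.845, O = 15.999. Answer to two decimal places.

37.14 wt%

M((Mg_0.38Fe_0.62)_2Si_2O_6) = 239.884 g/mol; M(FeO) = 71.844 g/mol.
Moles FeO per formula unit = 1.24 Fe ÷ 1 = 1.2400.
FeO fraction = (1.2400 × 71.844) / 239.884 = 89.087/239.884 = 0.3714.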